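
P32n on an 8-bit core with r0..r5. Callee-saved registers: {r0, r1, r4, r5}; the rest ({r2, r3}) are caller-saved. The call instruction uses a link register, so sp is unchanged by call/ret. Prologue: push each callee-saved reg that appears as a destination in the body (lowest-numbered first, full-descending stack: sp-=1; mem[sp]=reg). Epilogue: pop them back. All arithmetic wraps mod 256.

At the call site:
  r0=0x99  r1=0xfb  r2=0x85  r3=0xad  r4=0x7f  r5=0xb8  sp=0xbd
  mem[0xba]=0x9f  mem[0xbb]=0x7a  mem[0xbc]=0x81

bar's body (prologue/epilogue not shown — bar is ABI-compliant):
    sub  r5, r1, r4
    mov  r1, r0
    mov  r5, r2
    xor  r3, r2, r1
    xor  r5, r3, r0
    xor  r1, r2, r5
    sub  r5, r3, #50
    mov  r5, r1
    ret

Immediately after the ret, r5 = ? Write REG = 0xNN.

prologue: push r1 -> mem[0xbc]=0xfb, sp=0xbc
prologue: push r5 -> mem[0xbb]=0xb8, sp=0xbb
body[0] sub  r5, r1, r4 -> r5=0x7c
body[1] mov  r1, r0 -> r1=0x99
body[2] mov  r5, r2 -> r5=0x85
body[3] xor  r3, r2, r1 -> r3=0x1c
body[4] xor  r5, r3, r0 -> r5=0x85
body[5] xor  r1, r2, r5 -> r1=0x00
body[6] sub  r5, r3, #50 -> r5=0xea
body[7] mov  r5, r1 -> r5=0x00
epilogue: pop r5=0xb8, sp=0xbc
epilogue: pop r1=0xfb, sp=0xbd
r5 is callee-saved -> restored

REG = 0xb8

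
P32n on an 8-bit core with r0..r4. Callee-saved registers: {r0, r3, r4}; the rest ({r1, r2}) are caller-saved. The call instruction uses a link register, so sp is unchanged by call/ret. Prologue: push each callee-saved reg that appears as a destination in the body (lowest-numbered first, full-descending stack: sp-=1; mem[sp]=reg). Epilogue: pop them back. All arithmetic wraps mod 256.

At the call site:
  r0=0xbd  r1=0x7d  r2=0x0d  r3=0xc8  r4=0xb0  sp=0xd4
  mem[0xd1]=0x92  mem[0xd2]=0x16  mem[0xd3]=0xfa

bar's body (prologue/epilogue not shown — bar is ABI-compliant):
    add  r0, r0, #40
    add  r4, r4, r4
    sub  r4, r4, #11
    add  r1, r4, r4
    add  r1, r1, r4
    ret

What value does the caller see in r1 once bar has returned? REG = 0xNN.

REG = 0xff

prologue: push r0 → mem[0xd3]=0xbd, sp=0xd3
prologue: push r4 → mem[0xd2]=0xb0, sp=0xd2
body[0] add  r0, r0, #40 → r0=0xe5
body[1] add  r4, r4, r4 → r4=0x60
body[2] sub  r4, r4, #11 → r4=0x55
body[3] add  r1, r4, r4 → r1=0xaa
body[4] add  r1, r1, r4 → r1=0xff
epilogue: pop r4=0xb0, sp=0xd3
epilogue: pop r0=0xbd, sp=0xd4
r1 is caller-saved → body value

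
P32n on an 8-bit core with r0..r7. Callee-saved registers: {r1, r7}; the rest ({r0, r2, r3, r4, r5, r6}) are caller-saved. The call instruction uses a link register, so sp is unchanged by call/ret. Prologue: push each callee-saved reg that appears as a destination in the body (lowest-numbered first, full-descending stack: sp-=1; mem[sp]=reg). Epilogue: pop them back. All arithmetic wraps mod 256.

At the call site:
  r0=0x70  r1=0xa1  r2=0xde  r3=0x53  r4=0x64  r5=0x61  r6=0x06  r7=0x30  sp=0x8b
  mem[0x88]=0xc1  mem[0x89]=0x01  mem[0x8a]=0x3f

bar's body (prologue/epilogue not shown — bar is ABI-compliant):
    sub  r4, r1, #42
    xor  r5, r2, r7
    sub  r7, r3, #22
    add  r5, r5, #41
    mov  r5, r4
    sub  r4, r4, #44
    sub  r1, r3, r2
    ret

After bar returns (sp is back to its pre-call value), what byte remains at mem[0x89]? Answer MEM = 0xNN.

prologue: push r1 -> mem[0x8a]=0xa1, sp=0x8a
prologue: push r7 -> mem[0x89]=0x30, sp=0x89
body[0] sub  r4, r1, #42 -> r4=0x77
body[1] xor  r5, r2, r7 -> r5=0xee
body[2] sub  r7, r3, #22 -> r7=0x3d
body[3] add  r5, r5, #41 -> r5=0x17
body[4] mov  r5, r4 -> r5=0x77
body[5] sub  r4, r4, #44 -> r4=0x4b
body[6] sub  r1, r3, r2 -> r1=0x75
epilogue: pop r7=0x30, sp=0x8a
epilogue: pop r1=0xa1, sp=0x8b
prologue pushed ['r1', 'r7'] at ['0x8a', '0x89']

MEM = 0x30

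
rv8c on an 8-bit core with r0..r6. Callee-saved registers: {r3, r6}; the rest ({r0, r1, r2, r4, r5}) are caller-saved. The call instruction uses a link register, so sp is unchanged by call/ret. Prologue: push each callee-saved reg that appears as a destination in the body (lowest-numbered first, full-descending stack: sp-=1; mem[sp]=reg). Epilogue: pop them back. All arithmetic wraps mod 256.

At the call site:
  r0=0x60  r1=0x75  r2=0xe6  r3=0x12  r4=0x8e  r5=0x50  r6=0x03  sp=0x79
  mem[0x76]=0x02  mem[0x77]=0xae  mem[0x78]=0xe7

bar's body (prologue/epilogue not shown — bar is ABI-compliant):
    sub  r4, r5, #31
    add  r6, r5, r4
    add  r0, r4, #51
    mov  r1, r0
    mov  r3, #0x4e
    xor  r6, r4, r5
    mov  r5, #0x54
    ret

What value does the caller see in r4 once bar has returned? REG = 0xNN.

prologue: push r3 → mem[0x78]=0x12, sp=0x78
prologue: push r6 → mem[0x77]=0x03, sp=0x77
body[0] sub  r4, r5, #31 → r4=0x31
body[1] add  r6, r5, r4 → r6=0x81
body[2] add  r0, r4, #51 → r0=0x64
body[3] mov  r1, r0 → r1=0x64
body[4] mov  r3, #0x4e → r3=0x4e
body[5] xor  r6, r4, r5 → r6=0x61
body[6] mov  r5, #0x54 → r5=0x54
epilogue: pop r6=0x03, sp=0x78
epilogue: pop r3=0x12, sp=0x79
r4 is caller-saved → body value

REG = 0x31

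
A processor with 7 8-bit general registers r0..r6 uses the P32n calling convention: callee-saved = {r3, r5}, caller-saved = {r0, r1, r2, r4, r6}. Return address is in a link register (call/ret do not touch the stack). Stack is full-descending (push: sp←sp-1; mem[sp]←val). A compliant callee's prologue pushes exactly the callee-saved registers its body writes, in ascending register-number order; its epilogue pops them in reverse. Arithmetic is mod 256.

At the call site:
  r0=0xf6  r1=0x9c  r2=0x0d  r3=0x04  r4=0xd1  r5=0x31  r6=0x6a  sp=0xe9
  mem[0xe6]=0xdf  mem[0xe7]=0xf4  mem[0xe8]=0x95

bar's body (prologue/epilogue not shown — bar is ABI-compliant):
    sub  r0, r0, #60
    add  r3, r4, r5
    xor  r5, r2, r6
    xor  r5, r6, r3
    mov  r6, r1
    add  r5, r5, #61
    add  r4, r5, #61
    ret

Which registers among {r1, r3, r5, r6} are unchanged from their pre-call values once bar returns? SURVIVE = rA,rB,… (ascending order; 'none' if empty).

prologue: push r3 → mem[0xe8]=0x04, sp=0xe8
prologue: push r5 → mem[0xe7]=0x31, sp=0xe7
body[0] sub  r0, r0, #60 → r0=0xba
body[1] add  r3, r4, r5 → r3=0x02
body[2] xor  r5, r2, r6 → r5=0x67
body[3] xor  r5, r6, r3 → r5=0x68
body[4] mov  r6, r1 → r6=0x9c
body[5] add  r5, r5, #61 → r5=0xa5
body[6] add  r4, r5, #61 → r4=0xe2
epilogue: pop r5=0x31, sp=0xe8
epilogue: pop r3=0x04, sp=0xe9
r1: caller-saved, written=False
r3: callee-saved, written=True
r5: callee-saved, written=True
r6: caller-saved, written=True

SURVIVE = r1,r3,r5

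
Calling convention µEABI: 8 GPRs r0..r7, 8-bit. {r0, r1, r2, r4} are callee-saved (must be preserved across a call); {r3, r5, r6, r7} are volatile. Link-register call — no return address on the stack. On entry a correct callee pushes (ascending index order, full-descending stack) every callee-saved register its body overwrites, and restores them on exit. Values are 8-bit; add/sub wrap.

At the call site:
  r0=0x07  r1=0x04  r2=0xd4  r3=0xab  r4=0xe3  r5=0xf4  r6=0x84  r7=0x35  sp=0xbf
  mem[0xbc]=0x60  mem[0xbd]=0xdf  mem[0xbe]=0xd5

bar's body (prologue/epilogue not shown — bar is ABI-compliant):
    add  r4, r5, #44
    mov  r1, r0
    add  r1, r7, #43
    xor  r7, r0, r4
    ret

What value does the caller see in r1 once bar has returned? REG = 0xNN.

prologue: push r1 -> mem[0xbe]=0x04, sp=0xbe
prologue: push r4 -> mem[0xbd]=0xe3, sp=0xbd
body[0] add  r4, r5, #44 -> r4=0x20
body[1] mov  r1, r0 -> r1=0x07
body[2] add  r1, r7, #43 -> r1=0x60
body[3] xor  r7, r0, r4 -> r7=0x27
epilogue: pop r4=0xe3, sp=0xbe
epilogue: pop r1=0x04, sp=0xbf
r1 is callee-saved -> restored

REG = 0x04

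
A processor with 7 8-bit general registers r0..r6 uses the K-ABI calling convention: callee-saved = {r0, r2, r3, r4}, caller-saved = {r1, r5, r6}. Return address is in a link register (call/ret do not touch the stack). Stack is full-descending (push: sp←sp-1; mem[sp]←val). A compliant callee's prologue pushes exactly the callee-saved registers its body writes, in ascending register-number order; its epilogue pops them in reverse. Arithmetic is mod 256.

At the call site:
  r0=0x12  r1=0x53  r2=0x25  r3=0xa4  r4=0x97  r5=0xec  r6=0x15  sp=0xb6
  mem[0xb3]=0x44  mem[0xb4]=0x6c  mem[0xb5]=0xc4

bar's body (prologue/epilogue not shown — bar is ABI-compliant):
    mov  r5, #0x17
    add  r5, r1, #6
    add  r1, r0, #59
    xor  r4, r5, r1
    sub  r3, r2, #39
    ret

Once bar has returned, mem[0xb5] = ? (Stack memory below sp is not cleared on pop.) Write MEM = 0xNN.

prologue: push r3 -> mem[0xb5]=0xa4, sp=0xb5
prologue: push r4 -> mem[0xb4]=0x97, sp=0xb4
body[0] mov  r5, #0x17 -> r5=0x17
body[1] add  r5, r1, #6 -> r5=0x59
body[2] add  r1, r0, #59 -> r1=0x4d
body[3] xor  r4, r5, r1 -> r4=0x14
body[4] sub  r3, r2, #39 -> r3=0xfe
epilogue: pop r4=0x97, sp=0xb5
epilogue: pop r3=0xa4, sp=0xb6
prologue pushed ['r3', 'r4'] at ['0xb5', '0xb4']

MEM = 0xa4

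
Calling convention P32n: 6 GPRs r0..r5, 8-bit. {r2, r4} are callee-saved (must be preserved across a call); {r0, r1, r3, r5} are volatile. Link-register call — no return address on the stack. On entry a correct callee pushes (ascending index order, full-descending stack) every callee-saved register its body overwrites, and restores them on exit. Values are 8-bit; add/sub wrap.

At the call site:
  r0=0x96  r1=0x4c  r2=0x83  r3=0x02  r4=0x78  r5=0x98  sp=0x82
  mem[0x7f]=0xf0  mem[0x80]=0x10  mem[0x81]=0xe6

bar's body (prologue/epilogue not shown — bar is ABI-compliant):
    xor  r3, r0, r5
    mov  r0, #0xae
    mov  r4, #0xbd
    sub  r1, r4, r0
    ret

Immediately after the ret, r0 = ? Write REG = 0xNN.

REG = 0xae

prologue: push r4 -> mem[0x81]=0x78, sp=0x81
body[0] xor  r3, r0, r5 -> r3=0x0e
body[1] mov  r0, #0xae -> r0=0xae
body[2] mov  r4, #0xbd -> r4=0xbd
body[3] sub  r1, r4, r0 -> r1=0x0f
epilogue: pop r4=0x78, sp=0x82
r0 is caller-saved -> body value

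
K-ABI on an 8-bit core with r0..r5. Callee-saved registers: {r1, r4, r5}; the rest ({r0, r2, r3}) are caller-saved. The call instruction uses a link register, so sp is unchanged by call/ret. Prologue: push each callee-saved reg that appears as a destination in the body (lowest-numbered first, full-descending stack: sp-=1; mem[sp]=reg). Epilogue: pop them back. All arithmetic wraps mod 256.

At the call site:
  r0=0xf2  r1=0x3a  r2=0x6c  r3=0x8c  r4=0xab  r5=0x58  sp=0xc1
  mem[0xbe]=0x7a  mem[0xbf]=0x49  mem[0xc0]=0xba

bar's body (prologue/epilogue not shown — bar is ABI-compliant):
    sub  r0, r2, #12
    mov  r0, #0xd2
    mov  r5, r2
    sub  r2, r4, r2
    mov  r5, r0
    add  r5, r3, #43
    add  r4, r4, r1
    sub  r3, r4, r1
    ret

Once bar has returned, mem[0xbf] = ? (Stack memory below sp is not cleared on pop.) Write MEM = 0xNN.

prologue: push r4 → mem[0xc0]=0xab, sp=0xc0
prologue: push r5 → mem[0xbf]=0x58, sp=0xbf
body[0] sub  r0, r2, #12 → r0=0x60
body[1] mov  r0, #0xd2 → r0=0xd2
body[2] mov  r5, r2 → r5=0x6c
body[3] sub  r2, r4, r2 → r2=0x3f
body[4] mov  r5, r0 → r5=0xd2
body[5] add  r5, r3, #43 → r5=0xb7
body[6] add  r4, r4, r1 → r4=0xe5
body[7] sub  r3, r4, r1 → r3=0xab
epilogue: pop r5=0x58, sp=0xc0
epilogue: pop r4=0xab, sp=0xc1
prologue pushed ['r4', 'r5'] at ['0xc0', '0xbf']

MEM = 0x58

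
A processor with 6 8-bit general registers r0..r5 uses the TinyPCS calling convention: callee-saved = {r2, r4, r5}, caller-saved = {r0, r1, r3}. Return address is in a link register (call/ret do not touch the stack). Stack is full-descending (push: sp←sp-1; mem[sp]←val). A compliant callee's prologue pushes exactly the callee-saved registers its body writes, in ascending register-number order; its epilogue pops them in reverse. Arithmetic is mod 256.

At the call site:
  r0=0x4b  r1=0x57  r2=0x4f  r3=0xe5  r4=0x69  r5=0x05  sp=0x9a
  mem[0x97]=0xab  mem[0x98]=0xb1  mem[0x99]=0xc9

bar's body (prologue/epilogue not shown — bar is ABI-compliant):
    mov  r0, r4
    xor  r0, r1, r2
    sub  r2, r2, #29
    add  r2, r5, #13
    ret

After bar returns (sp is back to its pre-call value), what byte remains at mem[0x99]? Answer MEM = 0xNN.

MEM = 0x4f

prologue: push r2 -> mem[0x99]=0x4f, sp=0x99
body[0] mov  r0, r4 -> r0=0x69
body[1] xor  r0, r1, r2 -> r0=0x18
body[2] sub  r2, r2, #29 -> r2=0x32
body[3] add  r2, r5, #13 -> r2=0x12
epilogue: pop r2=0x4f, sp=0x9a
prologue pushed ['r2'] at ['0x99']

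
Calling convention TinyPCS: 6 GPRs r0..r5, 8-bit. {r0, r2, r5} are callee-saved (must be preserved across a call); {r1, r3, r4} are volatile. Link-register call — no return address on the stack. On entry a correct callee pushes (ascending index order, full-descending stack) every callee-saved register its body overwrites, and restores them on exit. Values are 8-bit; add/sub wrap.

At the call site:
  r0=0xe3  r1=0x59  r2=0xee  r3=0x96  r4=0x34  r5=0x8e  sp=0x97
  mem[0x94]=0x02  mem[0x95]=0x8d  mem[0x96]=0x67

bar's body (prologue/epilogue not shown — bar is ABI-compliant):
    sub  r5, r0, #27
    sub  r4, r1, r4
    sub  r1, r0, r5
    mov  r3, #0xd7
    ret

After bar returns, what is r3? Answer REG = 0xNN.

REG = 0xd7

prologue: push r5 → mem[0x96]=0x8e, sp=0x96
body[0] sub  r5, r0, #27 → r5=0xc8
body[1] sub  r4, r1, r4 → r4=0x25
body[2] sub  r1, r0, r5 → r1=0x1b
body[3] mov  r3, #0xd7 → r3=0xd7
epilogue: pop r5=0x8e, sp=0x97
r3 is caller-saved → body value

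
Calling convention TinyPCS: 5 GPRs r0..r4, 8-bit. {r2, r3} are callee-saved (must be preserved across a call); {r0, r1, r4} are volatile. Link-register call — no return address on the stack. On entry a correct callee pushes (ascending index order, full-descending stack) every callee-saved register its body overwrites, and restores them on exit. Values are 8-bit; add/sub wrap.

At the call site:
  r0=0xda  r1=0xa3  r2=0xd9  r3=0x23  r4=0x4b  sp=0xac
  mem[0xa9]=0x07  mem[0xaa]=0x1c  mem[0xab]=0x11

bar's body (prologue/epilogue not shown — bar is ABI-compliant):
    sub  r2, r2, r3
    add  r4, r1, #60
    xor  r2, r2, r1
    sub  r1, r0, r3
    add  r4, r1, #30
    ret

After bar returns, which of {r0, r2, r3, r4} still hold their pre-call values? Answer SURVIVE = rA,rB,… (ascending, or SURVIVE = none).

SURVIVE = r0,r2,r3

prologue: push r2 → mem[0xab]=0xd9, sp=0xab
body[0] sub  r2, r2, r3 → r2=0xb6
body[1] add  r4, r1, #60 → r4=0xdf
body[2] xor  r2, r2, r1 → r2=0x15
body[3] sub  r1, r0, r3 → r1=0xb7
body[4] add  r4, r1, #30 → r4=0xd5
epilogue: pop r2=0xd9, sp=0xac
r0: caller-saved, written=False
r2: callee-saved, written=True
r3: callee-saved, written=False
r4: caller-saved, written=True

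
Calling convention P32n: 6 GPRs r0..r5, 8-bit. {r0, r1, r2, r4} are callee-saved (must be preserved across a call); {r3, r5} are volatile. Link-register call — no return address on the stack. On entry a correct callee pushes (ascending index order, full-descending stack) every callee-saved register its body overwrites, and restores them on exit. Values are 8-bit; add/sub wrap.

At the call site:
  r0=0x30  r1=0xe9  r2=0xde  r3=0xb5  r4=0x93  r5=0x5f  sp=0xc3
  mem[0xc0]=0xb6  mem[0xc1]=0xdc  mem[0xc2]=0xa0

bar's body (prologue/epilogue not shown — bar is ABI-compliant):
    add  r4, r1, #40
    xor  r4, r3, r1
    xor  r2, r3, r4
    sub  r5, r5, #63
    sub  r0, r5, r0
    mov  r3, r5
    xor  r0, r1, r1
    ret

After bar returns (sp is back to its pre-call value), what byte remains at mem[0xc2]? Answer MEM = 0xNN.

MEM = 0x30

prologue: push r0 → mem[0xc2]=0x30, sp=0xc2
prologue: push r2 → mem[0xc1]=0xde, sp=0xc1
prologue: push r4 → mem[0xc0]=0x93, sp=0xc0
body[0] add  r4, r1, #40 → r4=0x11
body[1] xor  r4, r3, r1 → r4=0x5c
body[2] xor  r2, r3, r4 → r2=0xe9
body[3] sub  r5, r5, #63 → r5=0x20
body[4] sub  r0, r5, r0 → r0=0xf0
body[5] mov  r3, r5 → r3=0x20
body[6] xor  r0, r1, r1 → r0=0x00
epilogue: pop r4=0x93, sp=0xc1
epilogue: pop r2=0xde, sp=0xc2
epilogue: pop r0=0x30, sp=0xc3
prologue pushed ['r0', 'r2', 'r4'] at ['0xc2', '0xc1', '0xc0']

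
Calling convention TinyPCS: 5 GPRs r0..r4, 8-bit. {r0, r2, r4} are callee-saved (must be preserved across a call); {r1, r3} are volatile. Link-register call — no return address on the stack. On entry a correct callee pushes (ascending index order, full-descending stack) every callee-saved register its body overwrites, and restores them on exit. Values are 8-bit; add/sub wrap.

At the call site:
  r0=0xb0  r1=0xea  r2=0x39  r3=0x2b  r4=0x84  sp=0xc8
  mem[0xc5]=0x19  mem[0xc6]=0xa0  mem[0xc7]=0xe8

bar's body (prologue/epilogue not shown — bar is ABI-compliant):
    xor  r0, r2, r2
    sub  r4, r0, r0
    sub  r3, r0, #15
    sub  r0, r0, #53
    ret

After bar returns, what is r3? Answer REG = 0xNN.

prologue: push r0 -> mem[0xc7]=0xb0, sp=0xc7
prologue: push r4 -> mem[0xc6]=0x84, sp=0xc6
body[0] xor  r0, r2, r2 -> r0=0x00
body[1] sub  r4, r0, r0 -> r4=0x00
body[2] sub  r3, r0, #15 -> r3=0xf1
body[3] sub  r0, r0, #53 -> r0=0xcb
epilogue: pop r4=0x84, sp=0xc7
epilogue: pop r0=0xb0, sp=0xc8
r3 is caller-saved -> body value

REG = 0xf1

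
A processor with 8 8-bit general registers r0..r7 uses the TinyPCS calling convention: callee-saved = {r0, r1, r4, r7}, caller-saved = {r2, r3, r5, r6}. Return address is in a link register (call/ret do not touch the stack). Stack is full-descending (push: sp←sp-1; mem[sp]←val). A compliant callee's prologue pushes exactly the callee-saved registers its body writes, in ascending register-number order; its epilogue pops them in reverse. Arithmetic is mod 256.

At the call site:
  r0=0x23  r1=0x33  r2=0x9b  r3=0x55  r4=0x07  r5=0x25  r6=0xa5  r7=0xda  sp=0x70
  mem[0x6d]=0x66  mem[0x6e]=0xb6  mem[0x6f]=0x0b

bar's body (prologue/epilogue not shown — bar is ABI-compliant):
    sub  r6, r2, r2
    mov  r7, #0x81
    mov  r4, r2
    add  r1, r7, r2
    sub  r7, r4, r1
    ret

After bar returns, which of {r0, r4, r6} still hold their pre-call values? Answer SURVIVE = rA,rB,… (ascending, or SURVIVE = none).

prologue: push r1 -> mem[0x6f]=0x33, sp=0x6f
prologue: push r4 -> mem[0x6e]=0x07, sp=0x6e
prologue: push r7 -> mem[0x6d]=0xda, sp=0x6d
body[0] sub  r6, r2, r2 -> r6=0x00
body[1] mov  r7, #0x81 -> r7=0x81
body[2] mov  r4, r2 -> r4=0x9b
body[3] add  r1, r7, r2 -> r1=0x1c
body[4] sub  r7, r4, r1 -> r7=0x7f
epilogue: pop r7=0xda, sp=0x6e
epilogue: pop r4=0x07, sp=0x6f
epilogue: pop r1=0x33, sp=0x70
r0: callee-saved, written=False
r4: callee-saved, written=True
r6: caller-saved, written=True

SURVIVE = r0,r4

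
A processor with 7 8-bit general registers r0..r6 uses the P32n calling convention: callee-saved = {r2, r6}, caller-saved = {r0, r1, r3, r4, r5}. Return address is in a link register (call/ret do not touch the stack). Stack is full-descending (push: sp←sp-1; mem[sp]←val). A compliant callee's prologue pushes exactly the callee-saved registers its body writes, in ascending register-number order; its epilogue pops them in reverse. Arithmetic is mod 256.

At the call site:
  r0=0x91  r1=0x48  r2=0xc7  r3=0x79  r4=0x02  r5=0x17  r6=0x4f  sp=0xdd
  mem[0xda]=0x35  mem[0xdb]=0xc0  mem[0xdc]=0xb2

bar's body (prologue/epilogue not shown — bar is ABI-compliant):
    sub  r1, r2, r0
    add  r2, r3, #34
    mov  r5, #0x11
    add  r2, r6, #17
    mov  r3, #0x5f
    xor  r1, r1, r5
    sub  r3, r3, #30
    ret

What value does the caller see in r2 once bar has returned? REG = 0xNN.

prologue: push r2 → mem[0xdc]=0xc7, sp=0xdc
body[0] sub  r1, r2, r0 → r1=0x36
body[1] add  r2, r3, #34 → r2=0x9b
body[2] mov  r5, #0x11 → r5=0x11
body[3] add  r2, r6, #17 → r2=0x60
body[4] mov  r3, #0x5f → r3=0x5f
body[5] xor  r1, r1, r5 → r1=0x27
body[6] sub  r3, r3, #30 → r3=0x41
epilogue: pop r2=0xc7, sp=0xdd
r2 is callee-saved → restored

REG = 0xc7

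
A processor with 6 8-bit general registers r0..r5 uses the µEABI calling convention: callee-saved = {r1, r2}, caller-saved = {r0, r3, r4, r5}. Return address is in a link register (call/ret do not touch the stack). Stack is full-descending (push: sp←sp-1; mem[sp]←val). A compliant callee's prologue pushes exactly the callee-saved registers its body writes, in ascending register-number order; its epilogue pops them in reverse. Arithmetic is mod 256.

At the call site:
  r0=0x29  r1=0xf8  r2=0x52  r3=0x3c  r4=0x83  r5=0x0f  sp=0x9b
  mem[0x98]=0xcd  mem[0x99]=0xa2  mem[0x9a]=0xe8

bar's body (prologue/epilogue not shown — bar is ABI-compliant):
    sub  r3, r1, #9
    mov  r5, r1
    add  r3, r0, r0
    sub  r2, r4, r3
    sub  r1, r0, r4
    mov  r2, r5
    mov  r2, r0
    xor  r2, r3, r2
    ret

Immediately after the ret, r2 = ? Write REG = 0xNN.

REG = 0x52

prologue: push r1 → mem[0x9a]=0xf8, sp=0x9a
prologue: push r2 → mem[0x99]=0x52, sp=0x99
body[0] sub  r3, r1, #9 → r3=0xef
body[1] mov  r5, r1 → r5=0xf8
body[2] add  r3, r0, r0 → r3=0x52
body[3] sub  r2, r4, r3 → r2=0x31
body[4] sub  r1, r0, r4 → r1=0xa6
body[5] mov  r2, r5 → r2=0xf8
body[6] mov  r2, r0 → r2=0x29
body[7] xor  r2, r3, r2 → r2=0x7b
epilogue: pop r2=0x52, sp=0x9a
epilogue: pop r1=0xf8, sp=0x9b
r2 is callee-saved → restored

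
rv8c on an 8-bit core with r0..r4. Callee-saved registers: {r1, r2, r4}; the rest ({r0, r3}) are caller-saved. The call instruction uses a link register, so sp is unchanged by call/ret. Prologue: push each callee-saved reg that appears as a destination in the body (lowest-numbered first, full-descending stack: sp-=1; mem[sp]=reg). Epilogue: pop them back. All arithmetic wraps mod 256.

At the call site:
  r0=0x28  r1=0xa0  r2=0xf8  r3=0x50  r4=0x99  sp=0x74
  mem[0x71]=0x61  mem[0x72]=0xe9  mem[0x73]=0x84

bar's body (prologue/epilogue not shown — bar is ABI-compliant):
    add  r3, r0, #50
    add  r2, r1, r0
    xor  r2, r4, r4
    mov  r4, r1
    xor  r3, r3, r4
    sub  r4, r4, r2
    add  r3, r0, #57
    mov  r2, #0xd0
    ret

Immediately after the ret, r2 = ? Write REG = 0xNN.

REG = 0xf8

prologue: push r2 → mem[0x73]=0xf8, sp=0x73
prologue: push r4 → mem[0x72]=0x99, sp=0x72
body[0] add  r3, r0, #50 → r3=0x5a
body[1] add  r2, r1, r0 → r2=0xc8
body[2] xor  r2, r4, r4 → r2=0x00
body[3] mov  r4, r1 → r4=0xa0
body[4] xor  r3, r3, r4 → r3=0xfa
body[5] sub  r4, r4, r2 → r4=0xa0
body[6] add  r3, r0, #57 → r3=0x61
body[7] mov  r2, #0xd0 → r2=0xd0
epilogue: pop r4=0x99, sp=0x73
epilogue: pop r2=0xf8, sp=0x74
r2 is callee-saved → restored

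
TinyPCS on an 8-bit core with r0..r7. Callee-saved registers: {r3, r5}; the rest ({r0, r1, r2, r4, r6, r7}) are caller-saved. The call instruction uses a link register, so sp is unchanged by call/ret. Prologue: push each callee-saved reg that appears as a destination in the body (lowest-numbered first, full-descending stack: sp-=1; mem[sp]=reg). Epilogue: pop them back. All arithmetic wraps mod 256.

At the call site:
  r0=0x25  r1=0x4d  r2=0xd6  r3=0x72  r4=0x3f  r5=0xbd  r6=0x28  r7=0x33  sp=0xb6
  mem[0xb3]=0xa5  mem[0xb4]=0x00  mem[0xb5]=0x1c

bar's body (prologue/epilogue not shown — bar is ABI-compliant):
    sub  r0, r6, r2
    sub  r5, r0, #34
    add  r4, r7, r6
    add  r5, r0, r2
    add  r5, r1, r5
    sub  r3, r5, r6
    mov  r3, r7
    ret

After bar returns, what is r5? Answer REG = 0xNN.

REG = 0xbd

prologue: push r3 -> mem[0xb5]=0x72, sp=0xb5
prologue: push r5 -> mem[0xb4]=0xbd, sp=0xb4
body[0] sub  r0, r6, r2 -> r0=0x52
body[1] sub  r5, r0, #34 -> r5=0x30
body[2] add  r4, r7, r6 -> r4=0x5b
body[3] add  r5, r0, r2 -> r5=0x28
body[4] add  r5, r1, r5 -> r5=0x75
body[5] sub  r3, r5, r6 -> r3=0x4d
body[6] mov  r3, r7 -> r3=0x33
epilogue: pop r5=0xbd, sp=0xb5
epilogue: pop r3=0x72, sp=0xb6
r5 is callee-saved -> restored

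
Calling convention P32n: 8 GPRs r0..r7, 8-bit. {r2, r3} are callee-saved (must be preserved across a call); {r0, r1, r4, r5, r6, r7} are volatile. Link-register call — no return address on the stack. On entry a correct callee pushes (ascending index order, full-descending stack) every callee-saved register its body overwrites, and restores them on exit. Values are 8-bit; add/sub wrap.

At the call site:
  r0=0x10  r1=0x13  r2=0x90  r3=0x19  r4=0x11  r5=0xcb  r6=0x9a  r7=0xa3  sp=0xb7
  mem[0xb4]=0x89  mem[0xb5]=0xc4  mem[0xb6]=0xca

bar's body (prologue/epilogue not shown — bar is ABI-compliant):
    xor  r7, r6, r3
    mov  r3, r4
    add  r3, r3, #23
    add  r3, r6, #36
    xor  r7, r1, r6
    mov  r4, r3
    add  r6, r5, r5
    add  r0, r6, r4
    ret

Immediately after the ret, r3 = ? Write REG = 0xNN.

prologue: push r3 → mem[0xb6]=0x19, sp=0xb6
body[0] xor  r7, r6, r3 → r7=0x83
body[1] mov  r3, r4 → r3=0x11
body[2] add  r3, r3, #23 → r3=0x28
body[3] add  r3, r6, #36 → r3=0xbe
body[4] xor  r7, r1, r6 → r7=0x89
body[5] mov  r4, r3 → r4=0xbe
body[6] add  r6, r5, r5 → r6=0x96
body[7] add  r0, r6, r4 → r0=0x54
epilogue: pop r3=0x19, sp=0xb7
r3 is callee-saved → restored

REG = 0x19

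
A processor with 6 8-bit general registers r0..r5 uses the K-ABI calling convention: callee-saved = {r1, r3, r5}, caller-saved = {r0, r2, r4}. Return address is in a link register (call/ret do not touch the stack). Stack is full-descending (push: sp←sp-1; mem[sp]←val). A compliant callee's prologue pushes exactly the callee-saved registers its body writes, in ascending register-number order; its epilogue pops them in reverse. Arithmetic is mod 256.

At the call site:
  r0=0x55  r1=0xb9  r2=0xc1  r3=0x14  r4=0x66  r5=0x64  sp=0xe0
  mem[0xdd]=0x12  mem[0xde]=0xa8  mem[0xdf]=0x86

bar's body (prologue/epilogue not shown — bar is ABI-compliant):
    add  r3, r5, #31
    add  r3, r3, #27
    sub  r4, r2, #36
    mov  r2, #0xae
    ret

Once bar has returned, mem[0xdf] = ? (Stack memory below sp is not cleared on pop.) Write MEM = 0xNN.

prologue: push r3 → mem[0xdf]=0x14, sp=0xdf
body[0] add  r3, r5, #31 → r3=0x83
body[1] add  r3, r3, #27 → r3=0x9e
body[2] sub  r4, r2, #36 → r4=0x9d
body[3] mov  r2, #0xae → r2=0xae
epilogue: pop r3=0x14, sp=0xe0
prologue pushed ['r3'] at ['0xdf']

MEM = 0x14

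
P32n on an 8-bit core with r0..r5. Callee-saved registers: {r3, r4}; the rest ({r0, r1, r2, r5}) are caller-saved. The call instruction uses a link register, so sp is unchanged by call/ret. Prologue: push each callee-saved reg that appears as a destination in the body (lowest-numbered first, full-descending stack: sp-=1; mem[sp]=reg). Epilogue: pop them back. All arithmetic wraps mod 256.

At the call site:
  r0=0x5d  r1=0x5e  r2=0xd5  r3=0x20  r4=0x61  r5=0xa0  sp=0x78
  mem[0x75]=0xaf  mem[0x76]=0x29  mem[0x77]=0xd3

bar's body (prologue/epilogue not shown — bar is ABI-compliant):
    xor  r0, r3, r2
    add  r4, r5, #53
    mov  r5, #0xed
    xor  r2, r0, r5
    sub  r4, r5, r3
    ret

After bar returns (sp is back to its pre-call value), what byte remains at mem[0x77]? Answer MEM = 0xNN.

MEM = 0x61

prologue: push r4 → mem[0x77]=0x61, sp=0x77
body[0] xor  r0, r3, r2 → r0=0xf5
body[1] add  r4, r5, #53 → r4=0xd5
body[2] mov  r5, #0xed → r5=0xed
body[3] xor  r2, r0, r5 → r2=0x18
body[4] sub  r4, r5, r3 → r4=0xcd
epilogue: pop r4=0x61, sp=0x78
prologue pushed ['r4'] at ['0x77']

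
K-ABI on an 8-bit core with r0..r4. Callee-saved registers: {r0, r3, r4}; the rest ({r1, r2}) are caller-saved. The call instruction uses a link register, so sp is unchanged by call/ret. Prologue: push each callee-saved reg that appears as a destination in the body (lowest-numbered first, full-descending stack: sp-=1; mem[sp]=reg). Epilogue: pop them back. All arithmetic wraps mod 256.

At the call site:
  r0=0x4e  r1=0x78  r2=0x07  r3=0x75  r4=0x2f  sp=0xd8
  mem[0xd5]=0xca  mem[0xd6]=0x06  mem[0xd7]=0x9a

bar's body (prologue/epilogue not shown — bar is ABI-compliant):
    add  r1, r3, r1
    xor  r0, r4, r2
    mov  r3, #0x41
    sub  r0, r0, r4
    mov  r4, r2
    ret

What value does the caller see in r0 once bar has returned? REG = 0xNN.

REG = 0x4e

prologue: push r0 → mem[0xd7]=0x4e, sp=0xd7
prologue: push r3 → mem[0xd6]=0x75, sp=0xd6
prologue: push r4 → mem[0xd5]=0x2f, sp=0xd5
body[0] add  r1, r3, r1 → r1=0xed
body[1] xor  r0, r4, r2 → r0=0x28
body[2] mov  r3, #0x41 → r3=0x41
body[3] sub  r0, r0, r4 → r0=0xf9
body[4] mov  r4, r2 → r4=0x07
epilogue: pop r4=0x2f, sp=0xd6
epilogue: pop r3=0x75, sp=0xd7
epilogue: pop r0=0x4e, sp=0xd8
r0 is callee-saved → restored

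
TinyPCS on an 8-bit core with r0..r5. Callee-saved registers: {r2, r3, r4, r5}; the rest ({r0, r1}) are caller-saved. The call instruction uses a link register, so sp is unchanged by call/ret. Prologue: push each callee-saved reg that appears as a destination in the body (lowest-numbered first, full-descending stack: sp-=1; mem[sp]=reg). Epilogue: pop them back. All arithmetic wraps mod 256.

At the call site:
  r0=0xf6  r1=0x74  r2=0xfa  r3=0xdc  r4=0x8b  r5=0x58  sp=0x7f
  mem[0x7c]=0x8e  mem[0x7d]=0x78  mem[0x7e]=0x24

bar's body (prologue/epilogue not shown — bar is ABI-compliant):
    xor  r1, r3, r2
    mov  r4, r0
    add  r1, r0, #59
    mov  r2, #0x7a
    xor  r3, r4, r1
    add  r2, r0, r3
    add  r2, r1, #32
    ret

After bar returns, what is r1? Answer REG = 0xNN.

prologue: push r2 → mem[0x7e]=0xfa, sp=0x7e
prologue: push r3 → mem[0x7d]=0xdc, sp=0x7d
prologue: push r4 → mem[0x7c]=0x8b, sp=0x7c
body[0] xor  r1, r3, r2 → r1=0x26
body[1] mov  r4, r0 → r4=0xf6
body[2] add  r1, r0, #59 → r1=0x31
body[3] mov  r2, #0x7a → r2=0x7a
body[4] xor  r3, r4, r1 → r3=0xc7
body[5] add  r2, r0, r3 → r2=0xbd
body[6] add  r2, r1, #32 → r2=0x51
epilogue: pop r4=0x8b, sp=0x7d
epilogue: pop r3=0xdc, sp=0x7e
epilogue: pop r2=0xfa, sp=0x7f
r1 is caller-saved → body value

REG = 0x31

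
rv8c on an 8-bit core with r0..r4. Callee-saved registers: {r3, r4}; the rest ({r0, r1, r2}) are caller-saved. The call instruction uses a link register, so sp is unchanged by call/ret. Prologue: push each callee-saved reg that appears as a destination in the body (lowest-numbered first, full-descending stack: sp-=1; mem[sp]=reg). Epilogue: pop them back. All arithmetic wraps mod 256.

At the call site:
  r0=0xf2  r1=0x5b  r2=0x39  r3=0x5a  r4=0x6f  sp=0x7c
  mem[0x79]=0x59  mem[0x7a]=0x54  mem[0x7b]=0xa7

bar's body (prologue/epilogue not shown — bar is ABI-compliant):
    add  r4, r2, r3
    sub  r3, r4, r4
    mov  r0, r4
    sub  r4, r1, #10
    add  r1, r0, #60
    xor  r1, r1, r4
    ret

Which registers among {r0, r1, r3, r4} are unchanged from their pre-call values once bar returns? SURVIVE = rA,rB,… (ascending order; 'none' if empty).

SURVIVE = r3,r4

prologue: push r3 → mem[0x7b]=0x5a, sp=0x7b
prologue: push r4 → mem[0x7a]=0x6f, sp=0x7a
body[0] add  r4, r2, r3 → r4=0x93
body[1] sub  r3, r4, r4 → r3=0x00
body[2] mov  r0, r4 → r0=0x93
body[3] sub  r4, r1, #10 → r4=0x51
body[4] add  r1, r0, #60 → r1=0xcf
body[5] xor  r1, r1, r4 → r1=0x9e
epilogue: pop r4=0x6f, sp=0x7b
epilogue: pop r3=0x5a, sp=0x7c
r0: caller-saved, written=True
r1: caller-saved, written=True
r3: callee-saved, written=True
r4: callee-saved, written=True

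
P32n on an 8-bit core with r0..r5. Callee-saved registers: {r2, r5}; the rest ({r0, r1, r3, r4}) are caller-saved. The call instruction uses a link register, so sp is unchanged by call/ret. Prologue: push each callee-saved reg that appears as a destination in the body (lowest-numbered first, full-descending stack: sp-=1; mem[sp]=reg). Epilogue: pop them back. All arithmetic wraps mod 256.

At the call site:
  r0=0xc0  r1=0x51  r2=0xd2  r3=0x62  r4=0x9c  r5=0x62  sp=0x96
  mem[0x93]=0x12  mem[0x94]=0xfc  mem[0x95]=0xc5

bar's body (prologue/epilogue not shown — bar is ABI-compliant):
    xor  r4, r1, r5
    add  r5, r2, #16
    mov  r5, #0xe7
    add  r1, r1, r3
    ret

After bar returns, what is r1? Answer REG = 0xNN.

REG = 0xb3

prologue: push r5 -> mem[0x95]=0x62, sp=0x95
body[0] xor  r4, r1, r5 -> r4=0x33
body[1] add  r5, r2, #16 -> r5=0xe2
body[2] mov  r5, #0xe7 -> r5=0xe7
body[3] add  r1, r1, r3 -> r1=0xb3
epilogue: pop r5=0x62, sp=0x96
r1 is caller-saved -> body value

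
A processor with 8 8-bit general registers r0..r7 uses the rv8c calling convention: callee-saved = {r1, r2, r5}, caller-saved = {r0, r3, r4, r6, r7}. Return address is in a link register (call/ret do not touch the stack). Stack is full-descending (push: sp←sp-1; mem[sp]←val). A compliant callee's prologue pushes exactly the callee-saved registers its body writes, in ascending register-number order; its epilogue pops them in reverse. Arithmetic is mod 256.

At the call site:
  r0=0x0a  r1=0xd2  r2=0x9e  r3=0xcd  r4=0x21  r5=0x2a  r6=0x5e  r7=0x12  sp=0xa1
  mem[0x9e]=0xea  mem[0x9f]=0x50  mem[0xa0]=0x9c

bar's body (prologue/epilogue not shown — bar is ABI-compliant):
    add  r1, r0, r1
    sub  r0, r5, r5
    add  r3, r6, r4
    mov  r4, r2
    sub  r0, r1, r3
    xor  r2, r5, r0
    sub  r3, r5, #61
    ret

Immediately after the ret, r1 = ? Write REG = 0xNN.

REG = 0xd2

prologue: push r1 -> mem[0xa0]=0xd2, sp=0xa0
prologue: push r2 -> mem[0x9f]=0x9e, sp=0x9f
body[0] add  r1, r0, r1 -> r1=0xdc
body[1] sub  r0, r5, r5 -> r0=0x00
body[2] add  r3, r6, r4 -> r3=0x7f
body[3] mov  r4, r2 -> r4=0x9e
body[4] sub  r0, r1, r3 -> r0=0x5d
body[5] xor  r2, r5, r0 -> r2=0x77
body[6] sub  r3, r5, #61 -> r3=0xed
epilogue: pop r2=0x9e, sp=0xa0
epilogue: pop r1=0xd2, sp=0xa1
r1 is callee-saved -> restored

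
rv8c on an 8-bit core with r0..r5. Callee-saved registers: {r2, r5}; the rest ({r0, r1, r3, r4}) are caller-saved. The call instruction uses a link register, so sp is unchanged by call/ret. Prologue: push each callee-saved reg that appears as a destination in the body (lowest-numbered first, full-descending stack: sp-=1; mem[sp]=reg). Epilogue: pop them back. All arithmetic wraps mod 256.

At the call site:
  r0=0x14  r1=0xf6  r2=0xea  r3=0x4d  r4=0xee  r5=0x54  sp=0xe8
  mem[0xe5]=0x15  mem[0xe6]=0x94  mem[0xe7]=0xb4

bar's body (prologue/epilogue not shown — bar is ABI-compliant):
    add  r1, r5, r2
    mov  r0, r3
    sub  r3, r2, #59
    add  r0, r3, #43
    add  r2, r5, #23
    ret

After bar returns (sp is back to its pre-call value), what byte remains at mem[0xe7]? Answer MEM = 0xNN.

prologue: push r2 → mem[0xe7]=0xea, sp=0xe7
body[0] add  r1, r5, r2 → r1=0x3e
body[1] mov  r0, r3 → r0=0x4d
body[2] sub  r3, r2, #59 → r3=0xaf
body[3] add  r0, r3, #43 → r0=0xda
body[4] add  r2, r5, #23 → r2=0x6b
epilogue: pop r2=0xea, sp=0xe8
prologue pushed ['r2'] at ['0xe7']

MEM = 0xea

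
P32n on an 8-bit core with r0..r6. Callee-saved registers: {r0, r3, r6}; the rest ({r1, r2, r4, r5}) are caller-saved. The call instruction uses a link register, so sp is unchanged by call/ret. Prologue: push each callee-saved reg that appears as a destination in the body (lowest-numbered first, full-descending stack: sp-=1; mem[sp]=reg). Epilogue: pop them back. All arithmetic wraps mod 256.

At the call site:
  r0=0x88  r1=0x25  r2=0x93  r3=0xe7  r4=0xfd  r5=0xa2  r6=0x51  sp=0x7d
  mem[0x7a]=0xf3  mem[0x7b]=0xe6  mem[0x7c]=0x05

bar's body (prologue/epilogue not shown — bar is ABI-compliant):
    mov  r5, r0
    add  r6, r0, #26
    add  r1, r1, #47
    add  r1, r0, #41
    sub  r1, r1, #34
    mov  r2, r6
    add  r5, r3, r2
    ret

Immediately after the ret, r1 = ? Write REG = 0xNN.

prologue: push r6 → mem[0x7c]=0x51, sp=0x7c
body[0] mov  r5, r0 → r5=0x88
body[1] add  r6, r0, #26 → r6=0xa2
body[2] add  r1, r1, #47 → r1=0x54
body[3] add  r1, r0, #41 → r1=0xb1
body[4] sub  r1, r1, #34 → r1=0x8f
body[5] mov  r2, r6 → r2=0xa2
body[6] add  r5, r3, r2 → r5=0x89
epilogue: pop r6=0x51, sp=0x7d
r1 is caller-saved → body value

REG = 0x8f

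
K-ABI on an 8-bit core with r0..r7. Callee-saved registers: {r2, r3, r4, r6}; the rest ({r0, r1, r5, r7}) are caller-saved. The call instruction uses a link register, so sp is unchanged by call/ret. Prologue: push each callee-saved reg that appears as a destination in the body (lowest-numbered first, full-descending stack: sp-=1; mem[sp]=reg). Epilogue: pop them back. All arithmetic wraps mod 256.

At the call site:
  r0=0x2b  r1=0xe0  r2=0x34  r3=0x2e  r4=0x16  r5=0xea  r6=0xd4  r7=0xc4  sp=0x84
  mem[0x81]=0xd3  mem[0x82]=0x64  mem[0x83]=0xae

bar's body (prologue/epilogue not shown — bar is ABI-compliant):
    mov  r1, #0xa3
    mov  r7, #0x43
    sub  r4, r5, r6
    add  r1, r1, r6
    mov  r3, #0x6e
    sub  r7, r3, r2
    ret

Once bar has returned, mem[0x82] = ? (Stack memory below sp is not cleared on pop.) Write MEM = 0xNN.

prologue: push r3 → mem[0x83]=0x2e, sp=0x83
prologue: push r4 → mem[0x82]=0x16, sp=0x82
body[0] mov  r1, #0xa3 → r1=0xa3
body[1] mov  r7, #0x43 → r7=0x43
body[2] sub  r4, r5, r6 → r4=0x16
body[3] add  r1, r1, r6 → r1=0x77
body[4] mov  r3, #0x6e → r3=0x6e
body[5] sub  r7, r3, r2 → r7=0x3a
epilogue: pop r4=0x16, sp=0x83
epilogue: pop r3=0x2e, sp=0x84
prologue pushed ['r3', 'r4'] at ['0x83', '0x82']

MEM = 0x16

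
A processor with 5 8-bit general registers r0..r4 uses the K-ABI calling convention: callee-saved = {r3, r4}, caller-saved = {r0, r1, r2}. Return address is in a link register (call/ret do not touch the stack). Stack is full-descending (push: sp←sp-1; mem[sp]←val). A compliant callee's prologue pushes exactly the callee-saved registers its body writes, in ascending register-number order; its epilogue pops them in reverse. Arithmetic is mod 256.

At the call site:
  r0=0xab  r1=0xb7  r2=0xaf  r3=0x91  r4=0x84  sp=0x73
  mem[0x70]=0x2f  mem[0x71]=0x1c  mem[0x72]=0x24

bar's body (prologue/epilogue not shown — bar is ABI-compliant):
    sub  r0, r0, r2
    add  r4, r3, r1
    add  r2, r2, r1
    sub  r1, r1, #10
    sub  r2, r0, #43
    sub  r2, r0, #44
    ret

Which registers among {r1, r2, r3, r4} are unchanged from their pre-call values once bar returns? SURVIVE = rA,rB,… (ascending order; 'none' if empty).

SURVIVE = r3,r4

prologue: push r4 → mem[0x72]=0x84, sp=0x72
body[0] sub  r0, r0, r2 → r0=0xfc
body[1] add  r4, r3, r1 → r4=0x48
body[2] add  r2, r2, r1 → r2=0x66
body[3] sub  r1, r1, #10 → r1=0xad
body[4] sub  r2, r0, #43 → r2=0xd1
body[5] sub  r2, r0, #44 → r2=0xd0
epilogue: pop r4=0x84, sp=0x73
r1: caller-saved, written=True
r2: caller-saved, written=True
r3: callee-saved, written=False
r4: callee-saved, written=True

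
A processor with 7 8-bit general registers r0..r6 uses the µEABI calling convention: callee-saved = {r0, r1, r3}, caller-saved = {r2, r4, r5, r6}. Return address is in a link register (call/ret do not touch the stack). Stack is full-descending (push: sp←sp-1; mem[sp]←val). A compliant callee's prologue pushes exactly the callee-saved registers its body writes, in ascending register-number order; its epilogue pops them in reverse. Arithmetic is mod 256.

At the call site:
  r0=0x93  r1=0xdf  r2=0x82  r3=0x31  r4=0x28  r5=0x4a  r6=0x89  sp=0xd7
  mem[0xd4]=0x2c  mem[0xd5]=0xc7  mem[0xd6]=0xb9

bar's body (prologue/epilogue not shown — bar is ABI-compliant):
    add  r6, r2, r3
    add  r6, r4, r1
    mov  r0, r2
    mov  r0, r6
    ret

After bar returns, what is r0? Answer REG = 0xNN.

REG = 0x93

prologue: push r0 -> mem[0xd6]=0x93, sp=0xd6
body[0] add  r6, r2, r3 -> r6=0xb3
body[1] add  r6, r4, r1 -> r6=0x07
body[2] mov  r0, r2 -> r0=0x82
body[3] mov  r0, r6 -> r0=0x07
epilogue: pop r0=0x93, sp=0xd7
r0 is callee-saved -> restored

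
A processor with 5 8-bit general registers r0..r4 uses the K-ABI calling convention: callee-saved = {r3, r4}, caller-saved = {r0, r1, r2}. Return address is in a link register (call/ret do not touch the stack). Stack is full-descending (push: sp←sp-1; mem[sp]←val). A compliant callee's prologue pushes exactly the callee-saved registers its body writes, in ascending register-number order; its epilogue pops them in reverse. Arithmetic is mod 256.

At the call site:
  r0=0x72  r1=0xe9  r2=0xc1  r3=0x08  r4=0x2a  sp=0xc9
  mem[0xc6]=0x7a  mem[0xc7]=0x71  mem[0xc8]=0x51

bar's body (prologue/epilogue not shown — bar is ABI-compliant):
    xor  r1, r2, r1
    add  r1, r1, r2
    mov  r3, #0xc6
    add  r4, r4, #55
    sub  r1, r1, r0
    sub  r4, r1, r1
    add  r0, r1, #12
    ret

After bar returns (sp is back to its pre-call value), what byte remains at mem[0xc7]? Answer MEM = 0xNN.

MEM = 0x2a

prologue: push r3 -> mem[0xc8]=0x08, sp=0xc8
prologue: push r4 -> mem[0xc7]=0x2a, sp=0xc7
body[0] xor  r1, r2, r1 -> r1=0x28
body[1] add  r1, r1, r2 -> r1=0xe9
body[2] mov  r3, #0xc6 -> r3=0xc6
body[3] add  r4, r4, #55 -> r4=0x61
body[4] sub  r1, r1, r0 -> r1=0x77
body[5] sub  r4, r1, r1 -> r4=0x00
body[6] add  r0, r1, #12 -> r0=0x83
epilogue: pop r4=0x2a, sp=0xc8
epilogue: pop r3=0x08, sp=0xc9
prologue pushed ['r3', 'r4'] at ['0xc8', '0xc7']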